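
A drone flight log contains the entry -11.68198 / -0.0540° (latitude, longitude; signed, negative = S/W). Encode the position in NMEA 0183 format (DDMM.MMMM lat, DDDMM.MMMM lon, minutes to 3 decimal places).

Latitude is negative → S; |value| = 11.681980
φ: fractional part 0.681980 → 40.91880 minutes
Longitude is negative → W; |value| = 0.054000
Lon: minutes = (0.054000 − 0) × 60 = 3.24000

1140.919,S / 00003.240,W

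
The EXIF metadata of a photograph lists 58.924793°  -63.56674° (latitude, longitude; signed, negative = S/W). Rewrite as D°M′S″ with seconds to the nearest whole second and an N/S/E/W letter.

58°55′29″ N, 63°34′0″ W

Latitude: 0.924793° → 55.48758′; 0.48758 × 60 = 29.25″
Longitude is negative → W; |value| = 63.566740
Longitude: 0.566740 × 60 = 34.00440′ → 34′, remainder × 60 = 0.26″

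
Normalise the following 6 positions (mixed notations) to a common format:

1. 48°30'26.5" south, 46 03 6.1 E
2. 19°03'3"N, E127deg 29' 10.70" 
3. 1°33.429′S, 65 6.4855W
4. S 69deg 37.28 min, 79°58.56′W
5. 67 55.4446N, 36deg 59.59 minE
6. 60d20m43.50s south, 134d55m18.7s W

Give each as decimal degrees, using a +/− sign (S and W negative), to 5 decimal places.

Point 1:
  φ: 30′ + 26.5″ = 30.44167′; 48 + 30.44167/60 = 48.507361
  S ⇒ negate
  Longitude: 46 + 3/60 + 6.1/3600 = 46.051694
  E ⇒ keep positive
Point 2:
  φ: 3′ + 3″ = 3.05000′; 19 + 3.05000/60 = 19.050833
  N ⇒ keep positive
  λ: 127 + 29/60 + 10.7/3600 = 127.486306
  E → positive
Point 3:
  Lat: 33.429′ = 0.557150°; total 1.557150
  S ⇒ negate
  λ: 65 + 6.4855/60 = 65.108092
  W ⇒ negate
Point 4:
  φ: 37.28′ = 0.621333°; total 69.621333
  S ⇒ negate
  Longitude: 58.56′ = 0.976000°; total 79.976000
  hemisphere W, so the sign is −
Point 5:
  Latitude: 55.4446′ = 0.924077°; total 67.924077
  N → positive
  Longitude: 36 + 59.59/60 = 36.993167
  E → positive
Point 6:
  Lat: 60 + 20/60 + 43.5/3600 = 60.345417
  S → negative
  Longitude: 55′ + 18.7″ = 55.31167′; 134 + 55.31167/60 = 134.921861
  W → negative

1. -48.50736, 46.05169
2. 19.05083, 127.48631
3. -1.55715, -65.10809
4. -69.62133, -79.97600
5. 67.92408, 36.99317
6. -60.34542, -134.92186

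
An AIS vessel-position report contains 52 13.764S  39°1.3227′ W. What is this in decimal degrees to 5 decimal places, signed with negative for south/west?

φ: 13.764′ = 0.229400°; total 52.229400
hemisphere S, so the sign is −
Longitude: 39 + 1.3227/60 = 39.022045
W → negative

-52.22940, -39.02205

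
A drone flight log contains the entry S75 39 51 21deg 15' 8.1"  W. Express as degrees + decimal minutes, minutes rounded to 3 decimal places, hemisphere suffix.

75° 39.850′ S, 21° 15.135′ W

Latitude: 39 + 51/60 = 39.85000′
λ: seconds/60 = 0.13500; minutes = 15 + 0.13500 = 15.13500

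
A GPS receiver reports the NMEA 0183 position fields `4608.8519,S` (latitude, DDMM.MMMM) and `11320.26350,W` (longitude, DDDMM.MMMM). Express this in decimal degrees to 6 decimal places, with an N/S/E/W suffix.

φ: split at 2 digits → 46° and 8.8519′; 46 + 8.8519/60 = 46.1475317
Longitude: split at 3 digits → 113° and 20.2635′; 113 + 20.2635/60 = 113.3377250

46.147532° S, 113.337725° W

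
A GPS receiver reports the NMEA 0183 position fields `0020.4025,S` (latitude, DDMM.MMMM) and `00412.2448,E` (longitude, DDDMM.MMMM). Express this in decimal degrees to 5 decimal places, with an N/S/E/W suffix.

φ: split at 2 digits → 00° and 20.4025′; 0 + 20.4025/60 = 0.340042
λ: degrees = first 3 digits = 4, minutes = 12.2448; 4 + 12.2448/60 = 4.204080

0.34004° S, 4.20408° E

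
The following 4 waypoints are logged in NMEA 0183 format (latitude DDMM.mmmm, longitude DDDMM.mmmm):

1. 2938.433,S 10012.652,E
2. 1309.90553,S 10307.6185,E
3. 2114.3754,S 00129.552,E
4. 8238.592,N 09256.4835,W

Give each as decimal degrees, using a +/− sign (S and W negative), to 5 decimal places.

1. -29.64055, 100.21087
2. -13.16509, 103.12698
3. -21.23959, 1.49253
4. 82.64320, -92.94139

Point 1:
  Latitude: split at 2 digits → 29° and 38.433′; 29 + 38.433/60 = 29.640550
  S ⇒ negate
  Longitude: degrees = first 3 digits = 100, minutes = 12.652; 100 + 12.652/60 = 100.210867
  E ⇒ keep positive
Point 2:
  φ: split at 2 digits → 13° and 9.90553′; 13 + 9.90553/60 = 13.165092
  S ⇒ negate
  Lon: degrees = first 3 digits = 103, minutes = 7.6185; 103 + 7.6185/60 = 103.126975
  E ⇒ keep positive
Point 3:
  Lat: split at 2 digits → 21° and 14.3754′; 21 + 14.3754/60 = 21.239590
  hemisphere S, so the sign is −
  Longitude: split at 3 digits → 001° and 29.552′; 1 + 29.552/60 = 1.492533
  E ⇒ keep positive
Point 4:
  φ: degrees = first 2 digits = 82, minutes = 38.592; 82 + 38.592/60 = 82.643200
  N ⇒ keep positive
  Lon: degrees = first 3 digits = 92, minutes = 56.4835; 92 + 56.4835/60 = 92.941392
  W ⇒ negate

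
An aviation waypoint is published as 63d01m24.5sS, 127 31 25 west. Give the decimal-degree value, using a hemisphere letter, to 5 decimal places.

Lat: 1′ + 24.5″ = 1.40833′; 63 + 1.40833/60 = 63.023472
Longitude: 31′ + 25″ = 31.41667′; 127 + 31.41667/60 = 127.523611

63.02347° S, 127.52361° W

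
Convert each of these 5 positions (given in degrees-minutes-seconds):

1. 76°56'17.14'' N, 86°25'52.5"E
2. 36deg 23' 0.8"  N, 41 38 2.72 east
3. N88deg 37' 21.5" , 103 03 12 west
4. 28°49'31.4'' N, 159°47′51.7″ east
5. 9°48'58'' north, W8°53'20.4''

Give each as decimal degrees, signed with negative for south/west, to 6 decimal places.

Point 1:
  φ: 56′ + 17.14″ = 56.28567′; 76 + 56.28567/60 = 76.9380944
  N → positive
  Longitude: 25′ + 52.5″ = 25.87500′; 86 + 25.87500/60 = 86.4312500
  E ⇒ keep positive
Point 2:
  φ: 23′ + 0.8″ = 23.01333′; 36 + 23.01333/60 = 36.3835556
  N → positive
  Longitude: 41° + 38/60 + 2.72/3600 = 41 + 0.633333 + 0.000756 = 41.6340889
  E ⇒ keep positive
Point 3:
  Lat: 37′ + 21.5″ = 37.35833′; 88 + 37.35833/60 = 88.6226389
  N → positive
  Lon: 103° + 3/60 + 12/3600 = 103 + 0.050000 + 0.003333 = 103.0533333
  W → negative
Point 4:
  Lat: 28° + 49/60 + 31.4/3600 = 28 + 0.816667 + 0.008722 = 28.8253889
  N ⇒ keep positive
  Longitude: 159° + 47/60 + 51.7/3600 = 159 + 0.783333 + 0.014361 = 159.7976944
  E → positive
Point 5:
  φ: 9 + 48/60 + 58/3600 = 9.8161111
  N ⇒ keep positive
  Longitude: 8 + 53/60 + 20.4/3600 = 8.8890000
  W → negative

1. 76.938094, 86.431250
2. 36.383556, 41.634089
3. 88.622639, -103.053333
4. 28.825389, 159.797694
5. 9.816111, -8.889000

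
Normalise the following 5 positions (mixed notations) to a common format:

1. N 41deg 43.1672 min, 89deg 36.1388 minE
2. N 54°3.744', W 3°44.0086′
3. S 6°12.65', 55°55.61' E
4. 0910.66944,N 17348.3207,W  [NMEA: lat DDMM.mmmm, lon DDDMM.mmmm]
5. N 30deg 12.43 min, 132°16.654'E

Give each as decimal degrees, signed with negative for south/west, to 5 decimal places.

Point 1:
  φ: 41 + 43.1672/60 = 41.719453
  N ⇒ keep positive
  λ: 89 + 36.1388/60 = 89.602313
  E ⇒ keep positive
Point 2:
  Latitude: 3.744′ = 0.062400°; total 54.062400
  N ⇒ keep positive
  λ: 3 + 44.0086/60 = 3.733477
  W → negative
Point 3:
  Latitude: 6 + 12.65/60 = 6.210833
  hemisphere S, so the sign is −
  λ: 55 + 55.61/60 = 55.926833
  E ⇒ keep positive
Point 4:
  Lat: degrees = first 2 digits = 9, minutes = 10.66944; 9 + 10.66944/60 = 9.177824
  N → positive
  Longitude: degrees = first 3 digits = 173, minutes = 48.3207; 173 + 48.3207/60 = 173.805345
  hemisphere W, so the sign is −
Point 5:
  Latitude: 12.43′ = 0.207167°; total 30.207167
  N ⇒ keep positive
  Longitude: 132 + 16.654/60 = 132.277567
  E ⇒ keep positive

1. 41.71945, 89.60231
2. 54.06240, -3.73348
3. -6.21083, 55.92683
4. 9.17782, -173.80535
5. 30.20717, 132.27757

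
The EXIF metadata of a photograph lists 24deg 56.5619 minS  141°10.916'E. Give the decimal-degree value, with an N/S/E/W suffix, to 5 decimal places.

24.94270° S, 141.18193° E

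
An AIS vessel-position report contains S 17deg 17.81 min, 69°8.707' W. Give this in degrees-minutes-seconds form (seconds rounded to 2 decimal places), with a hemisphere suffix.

Lat: 17.81000′ → 17′ and 0.81000 × 60 = 48.6000″
Longitude: 8.70700′ → 8′ and 0.70700 × 60 = 42.4200″

17°17′48.60″ S, 69°08′42.42″ W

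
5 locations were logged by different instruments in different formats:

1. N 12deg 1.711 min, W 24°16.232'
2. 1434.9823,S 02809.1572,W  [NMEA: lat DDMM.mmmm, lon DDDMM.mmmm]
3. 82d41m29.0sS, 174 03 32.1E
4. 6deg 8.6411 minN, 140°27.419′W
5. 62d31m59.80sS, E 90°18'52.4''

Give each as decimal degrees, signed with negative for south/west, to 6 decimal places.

1. 12.028517, -24.270533
2. -14.583038, -28.152620
3. -82.691389, 174.058917
4. 6.144018, -140.456983
5. -62.533278, 90.314556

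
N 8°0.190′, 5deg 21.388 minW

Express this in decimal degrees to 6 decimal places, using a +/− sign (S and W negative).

Lat: 0.19′ = 0.003167°; total 8.0031667
N → positive
Lon: 5 + 21.388/60 = 5.3564667
W → negative

8.003167, -5.356467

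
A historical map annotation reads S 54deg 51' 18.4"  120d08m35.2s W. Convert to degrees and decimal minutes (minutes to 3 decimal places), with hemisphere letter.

54° 51.307′ S, 120° 8.587′ W

Lat: 51 + 18.4/60 = 51.30667′
Lon: 8 + 35.2/60 = 8.58667′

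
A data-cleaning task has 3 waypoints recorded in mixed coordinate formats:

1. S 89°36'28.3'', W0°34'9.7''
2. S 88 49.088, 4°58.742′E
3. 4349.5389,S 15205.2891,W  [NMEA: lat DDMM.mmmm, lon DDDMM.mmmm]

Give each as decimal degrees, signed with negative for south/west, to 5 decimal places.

Point 1:
  Latitude: 36′ + 28.3″ = 36.47167′; 89 + 36.47167/60 = 89.607861
  S ⇒ negate
  Longitude: 34′ + 9.7″ = 34.16167′; 0 + 34.16167/60 = 0.569361
  W → negative
Point 2:
  Latitude: 88 + 49.088/60 = 88.818133
  S → negative
  Lon: 4 + 58.742/60 = 4.979033
  E ⇒ keep positive
Point 3:
  φ: degrees = first 2 digits = 43, minutes = 49.5389; 43 + 49.5389/60 = 43.825648
  hemisphere S, so the sign is −
  Longitude: split at 3 digits → 152° and 5.2891′; 152 + 5.2891/60 = 152.088152
  W ⇒ negate

1. -89.60786, -0.56936
2. -88.81813, 4.97903
3. -43.82565, -152.08815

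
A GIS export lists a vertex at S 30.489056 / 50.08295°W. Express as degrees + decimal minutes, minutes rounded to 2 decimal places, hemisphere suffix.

30° 29.34′ S, 50° 4.98′ W

Latitude: fractional part 0.489056 → 29.3434 minutes
λ: 50° + 0.082950 × 60 = 50° 4.9770′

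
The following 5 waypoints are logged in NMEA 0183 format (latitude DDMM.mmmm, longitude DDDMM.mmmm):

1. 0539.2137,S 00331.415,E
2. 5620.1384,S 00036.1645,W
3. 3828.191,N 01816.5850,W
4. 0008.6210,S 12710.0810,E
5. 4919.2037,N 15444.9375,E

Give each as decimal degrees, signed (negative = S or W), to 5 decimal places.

1. -5.65356, 3.52358
2. -56.33564, -0.60274
3. 38.46985, -18.27642
4. -0.14368, 127.16802
5. 49.32006, 154.74896

Point 1:
  Latitude: degrees = first 2 digits = 5, minutes = 39.2137; 5 + 39.2137/60 = 5.653562
  S ⇒ negate
  Longitude: degrees = first 3 digits = 3, minutes = 31.415; 3 + 31.415/60 = 3.523583
  E → positive
Point 2:
  Latitude: degrees = first 2 digits = 56, minutes = 20.1384; 56 + 20.1384/60 = 56.335640
  S → negative
  λ: degrees = first 3 digits = 0, minutes = 36.1645; 0 + 36.1645/60 = 0.602742
  W → negative
Point 3:
  Latitude: split at 2 digits → 38° and 28.191′; 38 + 28.191/60 = 38.469850
  N ⇒ keep positive
  λ: degrees = first 3 digits = 18, minutes = 16.585; 18 + 16.585/60 = 18.276417
  W ⇒ negate
Point 4:
  Lat: degrees = first 2 digits = 0, minutes = 8.621; 0 + 8.621/60 = 0.143683
  S → negative
  Lon: degrees = first 3 digits = 127, minutes = 10.081; 127 + 10.081/60 = 127.168017
  E → positive
Point 5:
  Latitude: degrees = first 2 digits = 49, minutes = 19.2037; 49 + 19.2037/60 = 49.320062
  N ⇒ keep positive
  Longitude: degrees = first 3 digits = 154, minutes = 44.9375; 154 + 44.9375/60 = 154.748958
  E ⇒ keep positive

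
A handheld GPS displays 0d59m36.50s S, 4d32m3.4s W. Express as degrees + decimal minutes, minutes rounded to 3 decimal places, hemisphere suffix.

φ: 59 + 36.5/60 = 59.60833′
λ: seconds/60 = 0.05667; minutes = 32 + 0.05667 = 32.05667

0° 59.608′ S, 4° 32.057′ W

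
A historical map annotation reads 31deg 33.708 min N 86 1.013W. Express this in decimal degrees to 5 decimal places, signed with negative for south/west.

31.56180, -86.01688

Lat: 31 + 33.708/60 = 31.561800
N → positive
Lon: 1.013′ = 0.016883°; total 86.016883
W ⇒ negate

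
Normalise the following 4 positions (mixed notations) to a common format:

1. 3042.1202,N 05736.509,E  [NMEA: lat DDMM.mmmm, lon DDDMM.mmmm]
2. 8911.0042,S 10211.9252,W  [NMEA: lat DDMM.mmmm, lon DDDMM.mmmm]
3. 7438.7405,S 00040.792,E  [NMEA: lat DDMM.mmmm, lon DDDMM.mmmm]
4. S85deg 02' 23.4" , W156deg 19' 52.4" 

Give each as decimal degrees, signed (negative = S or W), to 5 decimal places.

1. 30.70200, 57.60848
2. -89.18340, -102.19875
3. -74.64568, 0.67987
4. -85.03983, -156.33122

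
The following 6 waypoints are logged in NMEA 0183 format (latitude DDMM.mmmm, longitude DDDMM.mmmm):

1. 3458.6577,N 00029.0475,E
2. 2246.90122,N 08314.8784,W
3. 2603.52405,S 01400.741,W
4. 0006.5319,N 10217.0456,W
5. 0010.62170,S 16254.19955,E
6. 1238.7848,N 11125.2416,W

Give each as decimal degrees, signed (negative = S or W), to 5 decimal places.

Point 1:
  Lat: degrees = first 2 digits = 34, minutes = 58.6577; 34 + 58.6577/60 = 34.977628
  N ⇒ keep positive
  λ: degrees = first 3 digits = 0, minutes = 29.0475; 0 + 29.0475/60 = 0.484125
  E → positive
Point 2:
  Lat: degrees = first 2 digits = 22, minutes = 46.90122; 22 + 46.90122/60 = 22.781687
  N → positive
  Longitude: degrees = first 3 digits = 83, minutes = 14.8784; 83 + 14.8784/60 = 83.247973
  W → negative
Point 3:
  φ: split at 2 digits → 26° and 3.52405′; 26 + 3.52405/60 = 26.058734
  hemisphere S, so the sign is −
  Longitude: degrees = first 3 digits = 14, minutes = 0.741; 14 + 0.741/60 = 14.012350
  W ⇒ negate
Point 4:
  φ: split at 2 digits → 00° and 6.5319′; 0 + 6.5319/60 = 0.108865
  N → positive
  λ: split at 3 digits → 102° and 17.0456′; 102 + 17.0456/60 = 102.284093
  hemisphere W, so the sign is −
Point 5:
  φ: split at 2 digits → 00° and 10.6217′; 0 + 10.6217/60 = 0.177028
  S ⇒ negate
  λ: degrees = first 3 digits = 162, minutes = 54.19955; 162 + 54.19955/60 = 162.903326
  E → positive
Point 6:
  Lat: degrees = first 2 digits = 12, minutes = 38.7848; 12 + 38.7848/60 = 12.646413
  N → positive
  Lon: degrees = first 3 digits = 111, minutes = 25.2416; 111 + 25.2416/60 = 111.420693
  W → negative

1. 34.97763, 0.48413
2. 22.78169, -83.24797
3. -26.05873, -14.01235
4. 0.10887, -102.28409
5. -0.17703, 162.90333
6. 12.64641, -111.42069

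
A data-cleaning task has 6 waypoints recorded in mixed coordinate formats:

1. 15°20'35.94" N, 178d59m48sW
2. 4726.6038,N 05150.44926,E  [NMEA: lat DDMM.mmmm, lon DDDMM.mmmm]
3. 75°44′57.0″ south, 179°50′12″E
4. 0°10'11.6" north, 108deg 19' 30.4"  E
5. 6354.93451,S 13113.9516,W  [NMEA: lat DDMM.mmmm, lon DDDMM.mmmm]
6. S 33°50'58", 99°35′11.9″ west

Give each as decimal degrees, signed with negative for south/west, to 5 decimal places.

Point 1:
  Lat: 15 + 20/60 + 35.94/3600 = 15.343317
  N → positive
  Lon: 59′ + 48″ = 59.80000′; 178 + 59.80000/60 = 178.996667
  W → negative
Point 2:
  φ: degrees = first 2 digits = 47, minutes = 26.6038; 47 + 26.6038/60 = 47.443397
  N ⇒ keep positive
  Lon: degrees = first 3 digits = 51, minutes = 50.44926; 51 + 50.44926/60 = 51.840821
  E ⇒ keep positive
Point 3:
  Latitude: 75° + 44/60 + 57/3600 = 75 + 0.733333 + 0.015833 = 75.749167
  S ⇒ negate
  λ: 179 + 50/60 + 12/3600 = 179.836667
  E ⇒ keep positive
Point 4:
  Latitude: 0 + 10/60 + 11.6/3600 = 0.169889
  N ⇒ keep positive
  Lon: 108 + 19/60 + 30.4/3600 = 108.325111
  E → positive
Point 5:
  Latitude: split at 2 digits → 63° and 54.93451′; 63 + 54.93451/60 = 63.915575
  S ⇒ negate
  Longitude: degrees = first 3 digits = 131, minutes = 13.9516; 131 + 13.9516/60 = 131.232527
  W ⇒ negate
Point 6:
  Latitude: 50′ + 58″ = 50.96667′; 33 + 50.96667/60 = 33.849444
  hemisphere S, so the sign is −
  Lon: 99° + 35/60 + 11.9/3600 = 99 + 0.583333 + 0.003306 = 99.586639
  W ⇒ negate

1. 15.34332, -178.99667
2. 47.44340, 51.84082
3. -75.74917, 179.83667
4. 0.16989, 108.32511
5. -63.91558, -131.23253
6. -33.84944, -99.58664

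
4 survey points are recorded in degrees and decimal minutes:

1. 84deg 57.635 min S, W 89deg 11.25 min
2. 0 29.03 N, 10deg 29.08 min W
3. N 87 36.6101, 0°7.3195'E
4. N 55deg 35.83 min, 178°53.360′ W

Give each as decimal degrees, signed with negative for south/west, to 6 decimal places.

Point 1:
  Latitude: 84 + 57.635/60 = 84.9605833
  S ⇒ negate
  Lon: 89 + 11.25/60 = 89.1875000
  W ⇒ negate
Point 2:
  Latitude: 29.03′ = 0.483833°; total 0.4838333
  N ⇒ keep positive
  Lon: 10 + 29.08/60 = 10.4846667
  hemisphere W, so the sign is −
Point 3:
  φ: 87 + 36.6101/60 = 87.6101683
  N ⇒ keep positive
  Longitude: 0 + 7.3195/60 = 0.1219917
  E → positive
Point 4:
  Lat: 35.83′ = 0.597167°; total 55.5971667
  N ⇒ keep positive
  λ: 178 + 53.36/60 = 178.8893333
  W → negative

1. -84.960583, -89.187500
2. 0.483833, -10.484667
3. 87.610168, 0.121992
4. 55.597167, -178.889333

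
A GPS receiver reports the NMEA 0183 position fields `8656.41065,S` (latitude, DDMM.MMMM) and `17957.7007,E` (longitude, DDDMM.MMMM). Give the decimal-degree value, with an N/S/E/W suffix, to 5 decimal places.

86.94018° S, 179.96168° E

Latitude: degrees = first 2 digits = 86, minutes = 56.41065; 86 + 56.41065/60 = 86.940178
Lon: degrees = first 3 digits = 179, minutes = 57.7007; 179 + 57.7007/60 = 179.961678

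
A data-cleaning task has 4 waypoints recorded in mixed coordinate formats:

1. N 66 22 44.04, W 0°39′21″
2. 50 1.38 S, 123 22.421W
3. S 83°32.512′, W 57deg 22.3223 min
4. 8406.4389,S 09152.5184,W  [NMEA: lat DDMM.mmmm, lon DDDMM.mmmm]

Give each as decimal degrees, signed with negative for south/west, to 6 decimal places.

1. 66.378900, -0.655833
2. -50.023000, -123.373683
3. -83.541867, -57.372038
4. -84.107315, -91.875307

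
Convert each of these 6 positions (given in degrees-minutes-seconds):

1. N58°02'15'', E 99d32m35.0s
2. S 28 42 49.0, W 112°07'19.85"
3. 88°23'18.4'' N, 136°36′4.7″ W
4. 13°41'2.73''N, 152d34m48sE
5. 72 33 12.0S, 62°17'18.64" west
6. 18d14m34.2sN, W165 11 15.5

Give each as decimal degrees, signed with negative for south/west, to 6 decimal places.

1. 58.037500, 99.543056
2. -28.713611, -112.122181
3. 88.388444, -136.601306
4. 13.684092, 152.580000
5. -72.553333, -62.288511
6. 18.242833, -165.187639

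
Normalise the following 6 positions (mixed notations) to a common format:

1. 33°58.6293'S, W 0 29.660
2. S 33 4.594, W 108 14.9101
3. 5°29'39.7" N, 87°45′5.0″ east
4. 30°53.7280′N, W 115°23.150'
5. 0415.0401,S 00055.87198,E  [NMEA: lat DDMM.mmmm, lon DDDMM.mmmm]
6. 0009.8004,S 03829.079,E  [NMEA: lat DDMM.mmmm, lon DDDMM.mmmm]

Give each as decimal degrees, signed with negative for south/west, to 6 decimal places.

Point 1:
  Lat: 33 + 58.6293/60 = 33.9771550
  hemisphere S, so the sign is −
  Longitude: 0 + 29.66/60 = 0.4943333
  W → negative
Point 2:
  Latitude: 4.594′ = 0.076567°; total 33.0765667
  hemisphere S, so the sign is −
  Longitude: 108 + 14.9101/60 = 108.2485017
  W → negative
Point 3:
  Lat: 5° + 29/60 + 39.7/3600 = 5 + 0.483333 + 0.011028 = 5.4943611
  N ⇒ keep positive
  Longitude: 45′ + 5″ = 45.08333′; 87 + 45.08333/60 = 87.7513889
  E ⇒ keep positive
Point 4:
  φ: 53.728′ = 0.895467°; total 30.8954667
  N ⇒ keep positive
  Lon: 115 + 23.15/60 = 115.3858333
  hemisphere W, so the sign is −
Point 5:
  Latitude: split at 2 digits → 04° and 15.0401′; 4 + 15.0401/60 = 4.2506683
  S → negative
  λ: degrees = first 3 digits = 0, minutes = 55.87198; 0 + 55.87198/60 = 0.9311997
  E → positive
Point 6:
  φ: degrees = first 2 digits = 0, minutes = 9.8004; 0 + 9.8004/60 = 0.1633400
  hemisphere S, so the sign is −
  λ: degrees = first 3 digits = 38, minutes = 29.079; 38 + 29.079/60 = 38.4846500
  E → positive

1. -33.977155, -0.494333
2. -33.076567, -108.248502
3. 5.494361, 87.751389
4. 30.895467, -115.385833
5. -4.250668, 0.931200
6. -0.163340, 38.484650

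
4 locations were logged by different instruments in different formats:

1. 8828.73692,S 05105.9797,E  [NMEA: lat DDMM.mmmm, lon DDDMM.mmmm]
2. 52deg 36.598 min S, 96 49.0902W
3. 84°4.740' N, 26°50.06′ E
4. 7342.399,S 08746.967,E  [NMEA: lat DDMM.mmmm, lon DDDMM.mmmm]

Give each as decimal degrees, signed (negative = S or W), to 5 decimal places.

Point 1:
  φ: split at 2 digits → 88° and 28.73692′; 88 + 28.73692/60 = 88.478949
  S → negative
  Longitude: split at 3 digits → 051° and 5.9797′; 51 + 5.9797/60 = 51.099662
  E ⇒ keep positive
Point 2:
  Latitude: 36.598′ = 0.609967°; total 52.609967
  hemisphere S, so the sign is −
  λ: 96 + 49.0902/60 = 96.818170
  hemisphere W, so the sign is −
Point 3:
  Latitude: 4.74′ = 0.079000°; total 84.079000
  N ⇒ keep positive
  λ: 26 + 50.06/60 = 26.834333
  E → positive
Point 4:
  Latitude: split at 2 digits → 73° and 42.399′; 73 + 42.399/60 = 73.706650
  hemisphere S, so the sign is −
  λ: split at 3 digits → 087° and 46.967′; 87 + 46.967/60 = 87.782783
  E ⇒ keep positive

1. -88.47895, 51.09966
2. -52.60997, -96.81817
3. 84.07900, 26.83433
4. -73.70665, 87.78278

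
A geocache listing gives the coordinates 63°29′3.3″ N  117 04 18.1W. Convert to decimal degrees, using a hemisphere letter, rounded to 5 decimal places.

Lat: 63 + 29/60 + 3.3/3600 = 63.484250
λ: 117 + 4/60 + 18.1/3600 = 117.071694

63.48425° N, 117.07169° W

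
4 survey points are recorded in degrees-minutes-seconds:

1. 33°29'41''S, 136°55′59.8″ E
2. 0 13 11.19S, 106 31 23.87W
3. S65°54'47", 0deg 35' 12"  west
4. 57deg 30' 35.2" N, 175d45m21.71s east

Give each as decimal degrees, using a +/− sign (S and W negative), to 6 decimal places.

1. -33.494722, 136.933278
2. -0.219775, -106.523297
3. -65.913056, -0.586667
4. 57.509778, 175.756031

Point 1:
  φ: 33 + 29/60 + 41/3600 = 33.4947222
  hemisphere S, so the sign is −
  λ: 136 + 55/60 + 59.8/3600 = 136.9332778
  E ⇒ keep positive
Point 2:
  φ: 13′ + 11.19″ = 13.18650′; 0 + 13.18650/60 = 0.2197750
  S ⇒ negate
  Lon: 106° + 31/60 + 23.87/3600 = 106 + 0.516667 + 0.006631 = 106.5232972
  hemisphere W, so the sign is −
Point 3:
  φ: 65 + 54/60 + 47/3600 = 65.9130556
  S ⇒ negate
  Longitude: 0° + 35/60 + 12/3600 = 0 + 0.583333 + 0.003333 = 0.5866667
  W ⇒ negate
Point 4:
  Lat: 57° + 30/60 + 35.2/3600 = 57 + 0.500000 + 0.009778 = 57.5097778
  N → positive
  Longitude: 45′ + 21.71″ = 45.36183′; 175 + 45.36183/60 = 175.7560306
  E → positive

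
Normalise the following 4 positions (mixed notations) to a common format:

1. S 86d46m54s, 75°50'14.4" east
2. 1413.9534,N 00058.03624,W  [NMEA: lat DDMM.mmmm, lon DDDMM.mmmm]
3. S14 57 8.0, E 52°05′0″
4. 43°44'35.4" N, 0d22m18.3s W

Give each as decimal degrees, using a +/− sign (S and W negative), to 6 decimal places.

1. -86.781667, 75.837333
2. 14.232557, -0.967271
3. -14.952222, 52.083333
4. 43.743167, -0.371750

Point 1:
  Latitude: 46′ + 54″ = 46.90000′; 86 + 46.90000/60 = 86.7816667
  S ⇒ negate
  λ: 50′ + 14.4″ = 50.24000′; 75 + 50.24000/60 = 75.8373333
  E → positive
Point 2:
  φ: split at 2 digits → 14° and 13.9534′; 14 + 13.9534/60 = 14.2325567
  N → positive
  Lon: split at 3 digits → 000° and 58.03624′; 0 + 58.03624/60 = 0.9672707
  hemisphere W, so the sign is −
Point 3:
  Latitude: 14 + 57/60 + 8/3600 = 14.9522222
  S ⇒ negate
  λ: 52 + 5/60 + 0/3600 = 52.0833333
  E → positive
Point 4:
  Lat: 43° + 44/60 + 35.4/3600 = 43 + 0.733333 + 0.009833 = 43.7431667
  N ⇒ keep positive
  Longitude: 0 + 22/60 + 18.3/3600 = 0.3717500
  hemisphere W, so the sign is −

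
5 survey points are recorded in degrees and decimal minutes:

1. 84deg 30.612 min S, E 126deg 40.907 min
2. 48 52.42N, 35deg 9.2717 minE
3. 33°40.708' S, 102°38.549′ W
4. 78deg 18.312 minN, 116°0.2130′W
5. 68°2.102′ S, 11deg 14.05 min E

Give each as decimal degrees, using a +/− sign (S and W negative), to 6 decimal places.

1. -84.510200, 126.681783
2. 48.873667, 35.154528
3. -33.678467, -102.642483
4. 78.305200, -116.003550
5. -68.035033, 11.234167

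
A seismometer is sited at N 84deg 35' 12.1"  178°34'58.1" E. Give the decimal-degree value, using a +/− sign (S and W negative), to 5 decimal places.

84.58669, 178.58281

Lat: 84 + 35/60 + 12.1/3600 = 84.586694
N ⇒ keep positive
λ: 178 + 34/60 + 58.1/3600 = 178.582806
E ⇒ keep positive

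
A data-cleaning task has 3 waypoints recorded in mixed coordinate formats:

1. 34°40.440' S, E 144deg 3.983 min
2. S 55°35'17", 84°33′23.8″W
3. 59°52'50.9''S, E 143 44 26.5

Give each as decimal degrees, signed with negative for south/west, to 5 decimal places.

1. -34.67400, 144.06638
2. -55.58806, -84.55661
3. -59.88081, 143.74069

Point 1:
  φ: 40.44′ = 0.674000°; total 34.674000
  hemisphere S, so the sign is −
  Lon: 144 + 3.983/60 = 144.066383
  E → positive
Point 2:
  φ: 55 + 35/60 + 17/3600 = 55.588056
  S ⇒ negate
  λ: 84 + 33/60 + 23.8/3600 = 84.556611
  hemisphere W, so the sign is −
Point 3:
  Lat: 59° + 52/60 + 50.9/3600 = 59 + 0.866667 + 0.014139 = 59.880806
  S → negative
  λ: 143 + 44/60 + 26.5/3600 = 143.740694
  E → positive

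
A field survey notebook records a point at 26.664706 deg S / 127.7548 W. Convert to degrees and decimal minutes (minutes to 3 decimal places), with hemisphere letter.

Lat: 26° + 0.664706 × 60 = 26° 39.88236′
Lon: minutes = (127.754800 − 127) × 60 = 45.28800

26° 39.882′ S, 127° 45.288′ W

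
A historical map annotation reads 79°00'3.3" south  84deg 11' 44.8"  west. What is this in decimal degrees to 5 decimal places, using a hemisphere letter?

79.00092° S, 84.19578° W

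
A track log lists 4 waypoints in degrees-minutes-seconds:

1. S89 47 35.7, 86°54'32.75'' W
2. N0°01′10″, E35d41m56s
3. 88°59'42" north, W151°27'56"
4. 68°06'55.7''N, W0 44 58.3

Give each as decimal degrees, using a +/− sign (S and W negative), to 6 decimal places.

Point 1:
  Lat: 89° + 47/60 + 35.7/3600 = 89 + 0.783333 + 0.009917 = 89.7932500
  S → negative
  λ: 86 + 54/60 + 32.75/3600 = 86.9090972
  W → negative
Point 2:
  φ: 0 + 1/60 + 10/3600 = 0.0194444
  N → positive
  λ: 35 + 41/60 + 56/3600 = 35.6988889
  E ⇒ keep positive
Point 3:
  Latitude: 59′ + 42″ = 59.70000′; 88 + 59.70000/60 = 88.9950000
  N → positive
  Longitude: 151 + 27/60 + 56/3600 = 151.4655556
  W → negative
Point 4:
  Latitude: 68° + 6/60 + 55.7/3600 = 68 + 0.100000 + 0.015472 = 68.1154722
  N ⇒ keep positive
  Longitude: 0 + 44/60 + 58.3/3600 = 0.7495278
  W → negative

1. -89.793250, -86.909097
2. 0.019444, 35.698889
3. 88.995000, -151.465556
4. 68.115472, -0.749528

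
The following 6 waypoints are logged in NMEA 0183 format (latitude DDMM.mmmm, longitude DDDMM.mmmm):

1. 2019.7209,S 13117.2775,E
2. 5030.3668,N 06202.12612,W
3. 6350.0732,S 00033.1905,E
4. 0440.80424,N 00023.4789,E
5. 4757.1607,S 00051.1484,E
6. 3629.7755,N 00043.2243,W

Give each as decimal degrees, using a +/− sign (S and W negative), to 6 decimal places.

1. -20.328682, 131.287958
2. 50.506113, -62.035435
3. -63.834553, 0.553175
4. 4.680071, 0.391315
5. -47.952678, 0.852473
6. 36.496258, -0.720405

Point 1:
  Lat: degrees = first 2 digits = 20, minutes = 19.7209; 20 + 19.7209/60 = 20.3286817
  hemisphere S, so the sign is −
  λ: degrees = first 3 digits = 131, minutes = 17.2775; 131 + 17.2775/60 = 131.2879583
  E → positive
Point 2:
  Latitude: degrees = first 2 digits = 50, minutes = 30.3668; 50 + 30.3668/60 = 50.5061133
  N → positive
  Lon: degrees = first 3 digits = 62, minutes = 2.12612; 62 + 2.12612/60 = 62.0354353
  W ⇒ negate
Point 3:
  Lat: degrees = first 2 digits = 63, minutes = 50.0732; 63 + 50.0732/60 = 63.8345533
  S ⇒ negate
  λ: degrees = first 3 digits = 0, minutes = 33.1905; 0 + 33.1905/60 = 0.5531750
  E ⇒ keep positive
Point 4:
  φ: degrees = first 2 digits = 4, minutes = 40.80424; 4 + 40.80424/60 = 4.6800707
  N ⇒ keep positive
  Longitude: split at 3 digits → 000° and 23.4789′; 0 + 23.4789/60 = 0.3913150
  E ⇒ keep positive
Point 5:
  Latitude: split at 2 digits → 47° and 57.1607′; 47 + 57.1607/60 = 47.9526783
  S ⇒ negate
  Lon: degrees = first 3 digits = 0, minutes = 51.1484; 0 + 51.1484/60 = 0.8524733
  E → positive
Point 6:
  Latitude: split at 2 digits → 36° and 29.7755′; 36 + 29.7755/60 = 36.4962583
  N → positive
  λ: degrees = first 3 digits = 0, minutes = 43.2243; 0 + 43.2243/60 = 0.7204050
  hemisphere W, so the sign is −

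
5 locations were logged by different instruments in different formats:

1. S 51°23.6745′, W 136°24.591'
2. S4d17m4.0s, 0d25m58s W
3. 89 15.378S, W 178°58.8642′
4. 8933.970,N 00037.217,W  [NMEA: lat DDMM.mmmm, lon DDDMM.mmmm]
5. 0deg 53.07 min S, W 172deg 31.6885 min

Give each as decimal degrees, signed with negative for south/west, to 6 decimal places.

Point 1:
  φ: 51 + 23.6745/60 = 51.3945750
  S → negative
  λ: 24.591′ = 0.409850°; total 136.4098500
  hemisphere W, so the sign is −
Point 2:
  Latitude: 17′ + 4″ = 17.06667′; 4 + 17.06667/60 = 4.2844444
  S ⇒ negate
  λ: 25′ + 58″ = 25.96667′; 0 + 25.96667/60 = 0.4327778
  W → negative
Point 3:
  Lat: 15.378′ = 0.256300°; total 89.2563000
  S ⇒ negate
  λ: 178 + 58.8642/60 = 178.9810700
  hemisphere W, so the sign is −
Point 4:
  φ: split at 2 digits → 89° and 33.97′; 89 + 33.97/60 = 89.5661667
  N ⇒ keep positive
  Lon: split at 3 digits → 000° and 37.217′; 0 + 37.217/60 = 0.6202833
  W → negative
Point 5:
  Lat: 53.07′ = 0.884500°; total 0.8845000
  hemisphere S, so the sign is −
  Lon: 172 + 31.6885/60 = 172.5281417
  W ⇒ negate

1. -51.394575, -136.409850
2. -4.284444, -0.432778
3. -89.256300, -178.981070
4. 89.566167, -0.620283
5. -0.884500, -172.528142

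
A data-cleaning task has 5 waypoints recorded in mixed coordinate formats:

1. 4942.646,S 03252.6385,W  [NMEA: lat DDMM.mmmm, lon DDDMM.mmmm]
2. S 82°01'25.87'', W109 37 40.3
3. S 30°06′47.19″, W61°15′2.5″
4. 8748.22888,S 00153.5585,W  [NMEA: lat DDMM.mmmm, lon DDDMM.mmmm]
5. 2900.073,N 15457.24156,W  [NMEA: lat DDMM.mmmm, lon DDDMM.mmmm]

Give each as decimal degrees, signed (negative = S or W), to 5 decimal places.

Point 1:
  Lat: split at 2 digits → 49° and 42.646′; 49 + 42.646/60 = 49.710767
  hemisphere S, so the sign is −
  λ: split at 3 digits → 032° and 52.6385′; 32 + 52.6385/60 = 32.877308
  W → negative
Point 2:
  Latitude: 82° + 1/60 + 25.87/3600 = 82 + 0.016667 + 0.007186 = 82.023853
  S → negative
  Lon: 109 + 37/60 + 40.3/3600 = 109.627861
  W ⇒ negate
Point 3:
  φ: 6′ + 47.19″ = 6.78650′; 30 + 6.78650/60 = 30.113108
  S ⇒ negate
  λ: 61° + 15/60 + 2.5/3600 = 61 + 0.250000 + 0.000694 = 61.250694
  W → negative
Point 4:
  Lat: degrees = first 2 digits = 87, minutes = 48.22888; 87 + 48.22888/60 = 87.803815
  S ⇒ negate
  Longitude: degrees = first 3 digits = 1, minutes = 53.5585; 1 + 53.5585/60 = 1.892642
  W → negative
Point 5:
  Latitude: split at 2 digits → 29° and 0.073′; 29 + 0.073/60 = 29.001217
  N ⇒ keep positive
  Lon: split at 3 digits → 154° and 57.24156′; 154 + 57.24156/60 = 154.954026
  W → negative

1. -49.71077, -32.87731
2. -82.02385, -109.62786
3. -30.11311, -61.25069
4. -87.80381, -1.89264
5. 29.00122, -154.95403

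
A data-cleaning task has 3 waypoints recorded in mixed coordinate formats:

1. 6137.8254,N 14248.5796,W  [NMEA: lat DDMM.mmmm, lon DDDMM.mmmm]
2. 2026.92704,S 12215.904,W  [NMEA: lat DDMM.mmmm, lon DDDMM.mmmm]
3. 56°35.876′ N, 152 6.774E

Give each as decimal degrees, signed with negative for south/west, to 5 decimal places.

1. 61.63042, -142.80966
2. -20.44878, -122.26507
3. 56.59793, 152.11290

Point 1:
  Latitude: split at 2 digits → 61° and 37.8254′; 61 + 37.8254/60 = 61.630423
  N → positive
  Lon: degrees = first 3 digits = 142, minutes = 48.5796; 142 + 48.5796/60 = 142.809660
  W ⇒ negate
Point 2:
  φ: split at 2 digits → 20° and 26.92704′; 20 + 26.92704/60 = 20.448784
  S ⇒ negate
  λ: split at 3 digits → 122° and 15.904′; 122 + 15.904/60 = 122.265067
  W → negative
Point 3:
  Lat: 56 + 35.876/60 = 56.597933
  N ⇒ keep positive
  Lon: 6.774′ = 0.112900°; total 152.112900
  E ⇒ keep positive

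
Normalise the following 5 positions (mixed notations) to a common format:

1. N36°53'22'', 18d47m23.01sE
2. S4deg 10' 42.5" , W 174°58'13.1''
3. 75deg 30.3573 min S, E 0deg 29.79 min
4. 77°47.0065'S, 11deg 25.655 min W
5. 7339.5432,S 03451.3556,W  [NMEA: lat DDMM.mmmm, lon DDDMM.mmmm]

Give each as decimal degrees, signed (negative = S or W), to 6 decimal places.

1. 36.889444, 18.789725
2. -4.178472, -174.970306
3. -75.505955, 0.496500
4. -77.783442, -11.427583
5. -73.659053, -34.855927

Point 1:
  φ: 53′ + 22″ = 53.36667′; 36 + 53.36667/60 = 36.8894444
  N → positive
  λ: 18 + 47/60 + 23.01/3600 = 18.7897250
  E ⇒ keep positive
Point 2:
  φ: 4 + 10/60 + 42.5/3600 = 4.1784722
  S → negative
  λ: 174 + 58/60 + 13.1/3600 = 174.9703056
  W ⇒ negate
Point 3:
  Lat: 30.3573′ = 0.505955°; total 75.5059550
  hemisphere S, so the sign is −
  λ: 29.79′ = 0.496500°; total 0.4965000
  E → positive
Point 4:
  Lat: 47.0065′ = 0.783442°; total 77.7834417
  S ⇒ negate
  Longitude: 11 + 25.655/60 = 11.4275833
  hemisphere W, so the sign is −
Point 5:
  φ: split at 2 digits → 73° and 39.5432′; 73 + 39.5432/60 = 73.6590533
  S → negative
  λ: degrees = first 3 digits = 34, minutes = 51.3556; 34 + 51.3556/60 = 34.8559267
  W → negative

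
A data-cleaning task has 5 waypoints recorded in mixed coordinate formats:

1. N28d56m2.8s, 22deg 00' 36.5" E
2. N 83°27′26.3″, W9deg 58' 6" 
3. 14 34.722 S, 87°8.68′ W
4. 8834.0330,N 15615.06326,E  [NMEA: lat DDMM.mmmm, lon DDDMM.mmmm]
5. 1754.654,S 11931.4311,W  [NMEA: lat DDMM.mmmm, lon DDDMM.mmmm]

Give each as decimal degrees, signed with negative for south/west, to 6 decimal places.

Point 1:
  Lat: 28° + 56/60 + 2.8/3600 = 28 + 0.933333 + 0.000778 = 28.9341111
  N ⇒ keep positive
  λ: 0′ + 36.5″ = 0.60833′; 22 + 0.60833/60 = 22.0101389
  E ⇒ keep positive
Point 2:
  φ: 83° + 27/60 + 26.3/3600 = 83 + 0.450000 + 0.007306 = 83.4573056
  N ⇒ keep positive
  λ: 58′ + 6″ = 58.10000′; 9 + 58.10000/60 = 9.9683333
  hemisphere W, so the sign is −
Point 3:
  Latitude: 14 + 34.722/60 = 14.5787000
  S ⇒ negate
  Lon: 87 + 8.68/60 = 87.1446667
  hemisphere W, so the sign is −
Point 4:
  Lat: split at 2 digits → 88° and 34.033′; 88 + 34.033/60 = 88.5672167
  N ⇒ keep positive
  Longitude: degrees = first 3 digits = 156, minutes = 15.06326; 156 + 15.06326/60 = 156.2510543
  E → positive
Point 5:
  φ: degrees = first 2 digits = 17, minutes = 54.654; 17 + 54.654/60 = 17.9109000
  S ⇒ negate
  Lon: split at 3 digits → 119° and 31.4311′; 119 + 31.4311/60 = 119.5238517
  W ⇒ negate

1. 28.934111, 22.010139
2. 83.457306, -9.968333
3. -14.578700, -87.144667
4. 88.567217, 156.251054
5. -17.910900, -119.523852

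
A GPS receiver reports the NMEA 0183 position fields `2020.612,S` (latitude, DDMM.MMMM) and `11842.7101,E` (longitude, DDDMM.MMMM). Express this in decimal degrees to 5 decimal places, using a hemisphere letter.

20.34353° S, 118.71184° E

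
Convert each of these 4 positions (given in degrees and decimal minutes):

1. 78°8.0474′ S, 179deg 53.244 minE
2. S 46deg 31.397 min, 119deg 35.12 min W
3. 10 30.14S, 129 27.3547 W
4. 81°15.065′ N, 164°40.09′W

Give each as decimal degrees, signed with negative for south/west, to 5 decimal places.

1. -78.13412, 179.88740
2. -46.52328, -119.58533
3. -10.50233, -129.45591
4. 81.25108, -164.66817

Point 1:
  φ: 78 + 8.0474/60 = 78.134123
  hemisphere S, so the sign is −
  λ: 179 + 53.244/60 = 179.887400
  E → positive
Point 2:
  Latitude: 31.397′ = 0.523283°; total 46.523283
  S → negative
  λ: 35.12′ = 0.585333°; total 119.585333
  W → negative
Point 3:
  Latitude: 30.14′ = 0.502333°; total 10.502333
  S ⇒ negate
  Lon: 129 + 27.3547/60 = 129.455912
  W → negative
Point 4:
  Latitude: 81 + 15.065/60 = 81.251083
  N ⇒ keep positive
  λ: 40.09′ = 0.668167°; total 164.668167
  W ⇒ negate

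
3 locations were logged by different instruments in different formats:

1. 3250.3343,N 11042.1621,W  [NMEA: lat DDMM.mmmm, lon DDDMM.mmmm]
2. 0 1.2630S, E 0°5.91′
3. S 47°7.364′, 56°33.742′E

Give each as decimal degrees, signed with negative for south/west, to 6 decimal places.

Point 1:
  φ: degrees = first 2 digits = 32, minutes = 50.3343; 32 + 50.3343/60 = 32.8389050
  N ⇒ keep positive
  Longitude: degrees = first 3 digits = 110, minutes = 42.1621; 110 + 42.1621/60 = 110.7027017
  W → negative
Point 2:
  Lat: 0 + 1.263/60 = 0.0210500
  S → negative
  Lon: 0 + 5.91/60 = 0.0985000
  E ⇒ keep positive
Point 3:
  Latitude: 7.364′ = 0.122733°; total 47.1227333
  S ⇒ negate
  Lon: 56 + 33.742/60 = 56.5623667
  E → positive

1. 32.838905, -110.702702
2. -0.021050, 0.098500
3. -47.122733, 56.562367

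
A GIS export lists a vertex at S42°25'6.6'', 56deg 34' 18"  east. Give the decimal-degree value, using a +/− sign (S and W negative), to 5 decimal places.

-42.41850, 56.57167

Latitude: 25′ + 6.6″ = 25.11000′; 42 + 25.11000/60 = 42.418500
hemisphere S, so the sign is −
λ: 56 + 34/60 + 18/3600 = 56.571667
E ⇒ keep positive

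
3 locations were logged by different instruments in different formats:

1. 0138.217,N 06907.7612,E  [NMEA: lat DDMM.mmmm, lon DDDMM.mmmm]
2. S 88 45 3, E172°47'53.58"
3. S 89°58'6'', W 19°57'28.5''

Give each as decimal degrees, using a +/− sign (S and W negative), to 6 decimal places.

Point 1:
  Lat: degrees = first 2 digits = 1, minutes = 38.217; 1 + 38.217/60 = 1.6369500
  N ⇒ keep positive
  λ: degrees = first 3 digits = 69, minutes = 7.7612; 69 + 7.7612/60 = 69.1293533
  E → positive
Point 2:
  Latitude: 45′ + 3″ = 45.05000′; 88 + 45.05000/60 = 88.7508333
  S → negative
  Longitude: 172° + 47/60 + 53.58/3600 = 172 + 0.783333 + 0.014883 = 172.7982167
  E ⇒ keep positive
Point 3:
  Lat: 89° + 58/60 + 6/3600 = 89 + 0.966667 + 0.001667 = 89.9683333
  hemisphere S, so the sign is −
  λ: 57′ + 28.5″ = 57.47500′; 19 + 57.47500/60 = 19.9579167
  hemisphere W, so the sign is −

1. 1.636950, 69.129353
2. -88.750833, 172.798217
3. -89.968333, -19.957917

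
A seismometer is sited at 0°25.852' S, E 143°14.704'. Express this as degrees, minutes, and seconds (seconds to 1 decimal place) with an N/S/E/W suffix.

0°25′51.1″ S, 143°14′42.2″ E

Lat: 25.85200′ → 25′ and 0.85200 × 60 = 51.120″
Lon: 14.70400′ → 14′ and 0.70400 × 60 = 42.240″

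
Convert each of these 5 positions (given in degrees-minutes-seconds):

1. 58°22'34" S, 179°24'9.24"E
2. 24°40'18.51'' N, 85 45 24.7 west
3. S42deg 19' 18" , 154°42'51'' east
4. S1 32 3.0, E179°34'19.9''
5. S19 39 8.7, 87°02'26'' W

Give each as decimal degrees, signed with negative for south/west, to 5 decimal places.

1. -58.37611, 179.40257
2. 24.67181, -85.75686
3. -42.32167, 154.71417
4. -1.53417, 179.57219
5. -19.65242, -87.04056

Point 1:
  Lat: 58° + 22/60 + 34/3600 = 58 + 0.366667 + 0.009444 = 58.376111
  S ⇒ negate
  λ: 179° + 24/60 + 9.24/3600 = 179 + 0.400000 + 0.002567 = 179.402567
  E ⇒ keep positive
Point 2:
  Lat: 24 + 40/60 + 18.51/3600 = 24.671808
  N → positive
  λ: 45′ + 24.7″ = 45.41167′; 85 + 45.41167/60 = 85.756861
  W ⇒ negate
Point 3:
  Latitude: 19′ + 18″ = 19.30000′; 42 + 19.30000/60 = 42.321667
  S ⇒ negate
  λ: 154° + 42/60 + 51/3600 = 154 + 0.700000 + 0.014167 = 154.714167
  E ⇒ keep positive
Point 4:
  φ: 32′ + 3″ = 32.05000′; 1 + 32.05000/60 = 1.534167
  S → negative
  Lon: 34′ + 19.9″ = 34.33167′; 179 + 34.33167/60 = 179.572194
  E ⇒ keep positive
Point 5:
  Lat: 39′ + 8.7″ = 39.14500′; 19 + 39.14500/60 = 19.652417
  hemisphere S, so the sign is −
  λ: 2′ + 26″ = 2.43333′; 87 + 2.43333/60 = 87.040556
  W ⇒ negate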